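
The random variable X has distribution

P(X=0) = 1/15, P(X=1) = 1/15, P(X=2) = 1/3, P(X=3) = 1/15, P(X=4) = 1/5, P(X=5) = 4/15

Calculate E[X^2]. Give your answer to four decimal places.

11.8667

E[X^2] = Σ x^2·P(X=x)
 = 0·1/15 + 1·1/15 + 4·1/3 + 9·1/15 + 16·1/5 + 25·4/15
 = 0 + 1/15 + 4/3 + 3/5 + 16/5 + 20/3
 = 178/15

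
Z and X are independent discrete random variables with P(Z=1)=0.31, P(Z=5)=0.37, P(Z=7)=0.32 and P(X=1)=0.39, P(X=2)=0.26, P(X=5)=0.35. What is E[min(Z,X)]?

2.1454

E[min(Z,X)] = Σ_z Σ_x min(z,x) · P(Z=z)P(X=x)
 = 1·0.1209 + 1·0.0806 + 1·0.1085 + 1·0.1443 + 2·0.0962 + 5·0.1295 + 1·0.1248 + 2·0.0832 + 5·0.112
 = 0.1209 + 0.0806 + 0.1085 + 0.1443 + 0.1924 + 0.6475 + 0.1248 + 0.1664 + 0.56
 = 2.1454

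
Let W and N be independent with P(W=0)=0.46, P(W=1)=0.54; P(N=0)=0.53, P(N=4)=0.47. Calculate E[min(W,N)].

0.2538

E[min(W,N)] = Σ_w Σ_n min(w,n) · P(W=w)P(N=n)
 = 0·0.2438 + 0·0.2162 + 0·0.2862 + 1·0.2538
 = 0 + 0 + 0 + 0.2538
 = 0.2538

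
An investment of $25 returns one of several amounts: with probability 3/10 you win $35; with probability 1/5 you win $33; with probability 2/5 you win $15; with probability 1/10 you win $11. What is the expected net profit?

-0.8

E[payout] = 35·3/10 + 33·1/5 + 15·2/5 + 11·1/10
 = 21/2 + 33/5 + 6 + 11/10
 = 121/5
Net = 121/5 - 25 = -4/5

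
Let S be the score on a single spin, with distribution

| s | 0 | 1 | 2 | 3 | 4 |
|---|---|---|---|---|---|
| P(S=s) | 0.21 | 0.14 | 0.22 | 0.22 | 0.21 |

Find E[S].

2.08

E[S] = Σ s·P(S=s)
 = 0·0.21 + 1·0.14 + 2·0.22 + 3·0.22 + 4·0.21
 = 0 + 0.14 + 0.44 + 0.66 + 0.84
 = 2.08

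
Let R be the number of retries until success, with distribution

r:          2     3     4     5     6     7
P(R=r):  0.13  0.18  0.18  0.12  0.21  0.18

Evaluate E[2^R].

E[2^R] = Σ 2^r·P(R=r)
 = 4·0.13 + 8·0.18 + 16·0.18 + 32·0.12 + 64·0.21 + 128·0.18
 = 0.52 + 1.44 + 2.88 + 3.84 + 13.44 + 23.04
 = 45.16

45.16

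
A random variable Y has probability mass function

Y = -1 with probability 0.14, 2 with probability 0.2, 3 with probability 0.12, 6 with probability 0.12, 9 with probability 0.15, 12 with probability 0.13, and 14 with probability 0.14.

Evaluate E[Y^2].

E[Y^2] = Σ y^2·P(Y=y)
 = 1·0.14 + 4·0.2 + 9·0.12 + 36·0.12 + 81·0.15 + 144·0.13 + 196·0.14
 = 0.14 + 0.8 + 1.08 + 4.32 + 12.15 + 18.72 + 27.44
 = 64.65

64.65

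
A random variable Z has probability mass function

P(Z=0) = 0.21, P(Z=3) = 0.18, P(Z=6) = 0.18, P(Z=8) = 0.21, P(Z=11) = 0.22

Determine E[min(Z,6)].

E[min(Z,6)] = Σ min(z,6)·P(Z=z)
 = 0·0.21 + 3·0.18 + 6·0.18 + 6·0.21 + 6·0.22
 = 0 + 0.54 + 1.08 + 1.26 + 1.32
 = 4.2

4.2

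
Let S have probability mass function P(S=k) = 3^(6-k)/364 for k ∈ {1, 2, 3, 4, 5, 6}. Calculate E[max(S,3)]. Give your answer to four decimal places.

3.0495

E[max(S,3)] = Σ max(s,3)·P(S=s)
 = 3·243/364 + 3·81/364 + 3·27/364 + 4·9/364 + 5·3/364 + 6·1/364
 = 729/364 + 243/364 + 81/364 + 9/91 + 15/364 + 3/182
 = 555/182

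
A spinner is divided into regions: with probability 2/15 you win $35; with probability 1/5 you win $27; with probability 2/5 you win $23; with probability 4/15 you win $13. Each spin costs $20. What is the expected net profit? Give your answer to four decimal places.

2.7333

E[payout] = 35·2/15 + 27·1/5 + 23·2/5 + 13·4/15
 = 14/3 + 27/5 + 46/5 + 52/15
 = 341/15
Net = 341/15 - 20 = 41/15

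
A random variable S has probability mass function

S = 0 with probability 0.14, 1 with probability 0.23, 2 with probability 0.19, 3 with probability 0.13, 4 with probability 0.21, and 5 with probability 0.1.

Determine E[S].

2.34

E[S] = Σ s·P(S=s)
 = 0·0.14 + 1·0.23 + 2·0.19 + 3·0.13 + 4·0.21 + 5·0.1
 = 0 + 0.23 + 0.38 + 0.39 + 0.84 + 0.5
 = 2.34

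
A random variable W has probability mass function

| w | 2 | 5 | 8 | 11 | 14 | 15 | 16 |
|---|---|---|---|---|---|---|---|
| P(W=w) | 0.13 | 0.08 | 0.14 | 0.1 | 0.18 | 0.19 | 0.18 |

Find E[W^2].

147.69

E[W^2] = Σ w^2·P(W=w)
 = 4·0.13 + 25·0.08 + 64·0.14 + 121·0.1 + 196·0.18 + 225·0.19 + 256·0.18
 = 0.52 + 2 + 8.96 + 12.1 + 35.28 + 42.75 + 46.08
 = 147.69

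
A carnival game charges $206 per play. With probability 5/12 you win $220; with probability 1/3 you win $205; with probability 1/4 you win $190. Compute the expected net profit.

1.5

E[payout] = 220·5/12 + 205·1/3 + 190·1/4
 = 275/3 + 205/3 + 95/2
 = 415/2
Net = 415/2 - 206 = 3/2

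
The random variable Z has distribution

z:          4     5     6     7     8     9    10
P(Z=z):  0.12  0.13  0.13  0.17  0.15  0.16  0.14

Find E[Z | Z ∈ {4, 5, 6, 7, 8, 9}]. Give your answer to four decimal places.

P(Z ∈ {4, 5, 6, 7, 8, 9}) = 0.12 + 0.13 + 0.13 + 0.17 + 0.15 + 0.16 = 0.86.
E[Z | Z ∈ {4, 5, 6, 7, 8, 9}] = [4·0.12 + 5·0.13 + 6·0.13 + 7·0.17 + 8·0.15 + 9·0.16] / 0.86
 = 5.74 / 0.86
 = 287/43

6.6744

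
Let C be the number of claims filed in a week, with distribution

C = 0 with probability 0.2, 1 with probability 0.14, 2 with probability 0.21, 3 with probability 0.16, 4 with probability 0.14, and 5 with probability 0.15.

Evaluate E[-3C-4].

-11.05

E[-3C-4] = Σ (-3c-4)·P(C=c)
 = (-4)·0.2 + (-7)·0.14 + (-10)·0.21 + (-13)·0.16 + (-16)·0.14 + (-19)·0.15
 = (-0.8) + (-0.98) + (-2.1) + (-2.08) + (-2.24) + (-2.85)
 = -11.05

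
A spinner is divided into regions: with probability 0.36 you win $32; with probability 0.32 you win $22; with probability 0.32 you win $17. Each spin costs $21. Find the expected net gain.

E[payout] = 32·0.36 + 22·0.32 + 17·0.32
 = 11.52 + 7.04 + 5.44
 = 24
Net = 24 - 21 = 3

3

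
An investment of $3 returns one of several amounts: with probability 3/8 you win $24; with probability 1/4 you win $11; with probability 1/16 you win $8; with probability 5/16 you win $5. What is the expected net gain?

E[payout] = 24·3/8 + 11·1/4 + 8·1/16 + 5·5/16
 = 9 + 11/4 + 1/2 + 25/16
 = 221/16
Net = 221/16 - 3 = 173/16

10.8125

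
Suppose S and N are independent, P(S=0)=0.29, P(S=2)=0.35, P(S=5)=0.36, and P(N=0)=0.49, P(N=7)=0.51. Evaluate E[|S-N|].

3.52

E[|S-N|] = Σ_s Σ_n |s-n| · P(S=s)P(N=n)
 = 0·0.1421 + 7·0.1479 + 2·0.1715 + 5·0.1785 + 5·0.1764 + 2·0.1836
 = 0 + 1.0353 + 0.343 + 0.8925 + 0.882 + 0.3672
 = 3.52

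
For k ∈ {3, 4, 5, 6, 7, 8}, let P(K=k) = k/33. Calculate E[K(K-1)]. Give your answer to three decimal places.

E[K(K-1)] = Σ k(k-1)·P(K=k)
 = 6·1/11 + 12·4/33 + 20·5/33 + 30·2/11 + 42·7/33 + 56·8/33
 = 6/11 + 16/11 + 100/33 + 60/11 + 98/11 + 448/33
 = 1088/33

32.970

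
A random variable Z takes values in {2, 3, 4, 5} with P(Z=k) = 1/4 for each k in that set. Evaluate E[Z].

E[Z] = Σ z·P(Z=z)
 = 2·1/4 + 3·1/4 + 4·1/4 + 5·1/4
 = 1/2 + 3/4 + 1 + 5/4
 = 7/2

3.5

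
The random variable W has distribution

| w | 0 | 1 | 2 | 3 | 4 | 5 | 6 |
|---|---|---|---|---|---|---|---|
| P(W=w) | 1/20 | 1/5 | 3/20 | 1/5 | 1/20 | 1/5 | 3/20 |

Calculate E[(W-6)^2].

11.4

E[(W-6)^2] = Σ (w-6)^2·P(W=w)
 = 36·1/20 + 25·1/5 + 16·3/20 + 9·1/5 + 4·1/20 + 1·1/5 + 0·3/20
 = 9/5 + 5 + 12/5 + 9/5 + 1/5 + 1/5 + 0
 = 57/5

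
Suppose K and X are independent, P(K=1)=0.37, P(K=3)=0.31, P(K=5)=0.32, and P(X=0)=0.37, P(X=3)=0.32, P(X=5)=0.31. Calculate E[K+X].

5.41

E[K+X] = Σ_k Σ_x (k+x) · P(K=k)P(X=x)
 = 1·0.1369 + 4·0.1184 + 6·0.1147 + 3·0.1147 + 6·0.0992 + 8·0.0961 + 5·0.1184 + 8·0.1024 + 10·0.0992
 = 0.1369 + 0.4736 + 0.6882 + 0.3441 + 0.5952 + 0.7688 + 0.592 + 0.8192 + 0.992
 = 5.41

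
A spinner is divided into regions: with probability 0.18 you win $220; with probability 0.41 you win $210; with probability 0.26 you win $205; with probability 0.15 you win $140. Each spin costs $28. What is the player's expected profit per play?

E[payout] = 220·0.18 + 210·0.41 + 205·0.26 + 140·0.15
 = 39.6 + 86.1 + 53.3 + 21
 = 200
Net = 200 - 28 = 172

172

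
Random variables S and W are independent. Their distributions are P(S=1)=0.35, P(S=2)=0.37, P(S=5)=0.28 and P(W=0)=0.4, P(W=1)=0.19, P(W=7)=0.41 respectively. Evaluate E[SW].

E[SW] = Σ_s Σ_w sw · P(S=s)P(W=w)
 = 0·0.14 + 1·0.0665 + 7·0.1435 + 0·0.148 + 2·0.0703 + 14·0.1517 + 0·0.112 + 5·0.0532 + 35·0.1148
 = 0 + 0.0665 + 1.0045 + 0 + 0.1406 + 2.1238 + 0 + 0.266 + 4.018
 = 7.6194

7.6194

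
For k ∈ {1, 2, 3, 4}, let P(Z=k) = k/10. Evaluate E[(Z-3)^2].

1

E[(Z-3)^2] = Σ (z-3)^2·P(Z=z)
 = 4·1/10 + 1·1/5 + 0·3/10 + 1·2/5
 = 2/5 + 1/5 + 0 + 2/5
 = 1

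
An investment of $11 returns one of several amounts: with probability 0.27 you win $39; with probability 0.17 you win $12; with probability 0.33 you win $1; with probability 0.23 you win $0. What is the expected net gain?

E[payout] = 39·0.27 + 12·0.17 + 1·0.33 + 0·0.23
 = 10.53 + 2.04 + 0.33 + 0
 = 12.9
Net = 12.9 - 11 = 1.9

1.9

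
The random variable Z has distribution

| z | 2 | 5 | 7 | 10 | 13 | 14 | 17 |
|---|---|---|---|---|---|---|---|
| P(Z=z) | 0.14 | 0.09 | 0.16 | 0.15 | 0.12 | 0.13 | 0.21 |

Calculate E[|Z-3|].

7.58

E[|Z-3|] = Σ |z-3|·P(Z=z)
 = 1·0.14 + 2·0.09 + 4·0.16 + 7·0.15 + 10·0.12 + 11·0.13 + 14·0.21
 = 0.14 + 0.18 + 0.64 + 1.05 + 1.2 + 1.43 + 2.94
 = 7.58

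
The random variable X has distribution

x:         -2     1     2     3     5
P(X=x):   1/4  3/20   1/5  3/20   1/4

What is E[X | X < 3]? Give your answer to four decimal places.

0.0833

P(X < 3) = 1/4 + 3/20 + 1/5 = 3/5.
E[X | X < 3] = [(-2)·1/4 + 1·3/20 + 2·1/5] / (3/5)
 = 1/20 / (3/5)
 = 1/12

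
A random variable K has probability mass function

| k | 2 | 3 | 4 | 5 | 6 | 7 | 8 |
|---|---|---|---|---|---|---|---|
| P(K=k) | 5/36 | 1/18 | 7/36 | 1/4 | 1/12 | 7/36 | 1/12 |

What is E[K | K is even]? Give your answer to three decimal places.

4.444

P(K is even) = 5/36 + 7/36 + 1/12 + 1/12 = 1/2.
E[K | K is even] = [2·5/36 + 4·7/36 + 6·1/12 + 8·1/12] / (1/2)
 = 20/9 / (1/2)
 = 40/9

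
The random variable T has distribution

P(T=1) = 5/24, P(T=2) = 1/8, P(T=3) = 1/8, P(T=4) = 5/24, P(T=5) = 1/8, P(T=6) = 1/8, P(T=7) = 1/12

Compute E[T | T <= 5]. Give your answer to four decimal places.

P(T <= 5) = 5/24 + 1/8 + 1/8 + 5/24 + 1/8 = 19/24.
E[T | T <= 5] = [1·5/24 + 2·1/8 + 3·1/8 + 4·5/24 + 5·1/8] / (19/24)
 = 55/24 / (19/24)
 = 55/19

2.8947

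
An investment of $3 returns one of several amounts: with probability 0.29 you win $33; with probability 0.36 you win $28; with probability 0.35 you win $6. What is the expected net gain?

E[payout] = 33·0.29 + 28·0.36 + 6·0.35
 = 9.57 + 10.08 + 2.1
 = 21.75
Net = 21.75 - 3 = 18.75

18.75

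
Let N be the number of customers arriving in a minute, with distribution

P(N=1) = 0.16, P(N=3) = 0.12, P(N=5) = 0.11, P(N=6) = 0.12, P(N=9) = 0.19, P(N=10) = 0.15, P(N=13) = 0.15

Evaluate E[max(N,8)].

E[max(N,8)] = Σ max(n,8)·P(N=n)
 = 8·0.16 + 8·0.12 + 8·0.11 + 8·0.12 + 9·0.19 + 10·0.15 + 13·0.15
 = 1.28 + 0.96 + 0.88 + 0.96 + 1.71 + 1.5 + 1.95
 = 9.24

9.24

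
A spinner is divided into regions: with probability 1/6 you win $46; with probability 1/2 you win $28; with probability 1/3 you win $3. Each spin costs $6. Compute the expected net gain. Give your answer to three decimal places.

16.667

E[payout] = 46·1/6 + 28·1/2 + 3·1/3
 = 23/3 + 14 + 1
 = 68/3
Net = 68/3 - 6 = 50/3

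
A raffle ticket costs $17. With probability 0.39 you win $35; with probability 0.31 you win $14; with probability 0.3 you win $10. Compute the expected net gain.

3.99

E[payout] = 35·0.39 + 14·0.31 + 10·0.3
 = 13.65 + 4.34 + 3
 = 20.99
Net = 20.99 - 17 = 3.99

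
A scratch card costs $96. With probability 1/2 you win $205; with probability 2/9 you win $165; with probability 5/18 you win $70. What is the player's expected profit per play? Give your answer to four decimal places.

62.6111

E[payout] = 205·1/2 + 165·2/9 + 70·5/18
 = 205/2 + 110/3 + 175/9
 = 2855/18
Net = 2855/18 - 96 = 1127/18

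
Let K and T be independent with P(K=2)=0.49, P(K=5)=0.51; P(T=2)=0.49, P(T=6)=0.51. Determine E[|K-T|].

E[|K-T|] = Σ_k Σ_t |k-t| · P(K=k)P(T=t)
 = 0·0.2401 + 4·0.2499 + 3·0.2499 + 1·0.2601
 = 0 + 0.9996 + 0.7497 + 0.2601
 = 2.0094

2.0094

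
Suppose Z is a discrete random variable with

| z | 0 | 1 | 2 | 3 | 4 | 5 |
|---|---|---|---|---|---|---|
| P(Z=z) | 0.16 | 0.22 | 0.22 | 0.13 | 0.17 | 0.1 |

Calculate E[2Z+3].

7.46

E[2Z+3] = Σ (2z+3)·P(Z=z)
 = 3·0.16 + 5·0.22 + 7·0.22 + 9·0.13 + 11·0.17 + 13·0.1
 = 0.48 + 1.1 + 1.54 + 1.17 + 1.87 + 1.3
 = 7.46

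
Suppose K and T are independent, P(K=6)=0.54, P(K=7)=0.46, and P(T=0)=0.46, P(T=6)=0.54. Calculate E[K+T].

E[K+T] = Σ_k Σ_t (k+t) · P(K=k)P(T=t)
 = 6·0.2484 + 12·0.2916 + 7·0.2116 + 13·0.2484
 = 1.4904 + 3.4992 + 1.4812 + 3.2292
 = 9.7

9.7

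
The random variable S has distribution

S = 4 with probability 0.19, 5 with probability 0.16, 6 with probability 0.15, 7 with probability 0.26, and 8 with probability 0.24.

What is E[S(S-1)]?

E[S(S-1)] = Σ s(s-1)·P(S=s)
 = 12·0.19 + 20·0.16 + 30·0.15 + 42·0.26 + 56·0.24
 = 2.28 + 3.2 + 4.5 + 10.92 + 13.44
 = 34.34

34.34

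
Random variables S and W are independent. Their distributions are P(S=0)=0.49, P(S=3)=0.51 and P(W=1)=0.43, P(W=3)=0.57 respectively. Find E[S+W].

E[S+W] = Σ_s Σ_w (s+w) · P(S=s)P(W=w)
 = 1·0.2107 + 3·0.2793 + 4·0.2193 + 6·0.2907
 = 0.2107 + 0.8379 + 0.8772 + 1.7442
 = 3.67

3.67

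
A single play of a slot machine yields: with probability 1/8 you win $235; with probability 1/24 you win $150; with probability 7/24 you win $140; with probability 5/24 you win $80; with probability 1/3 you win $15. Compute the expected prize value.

E[payout] = 235·1/8 + 150·1/24 + 140·7/24 + 80·5/24 + 15·1/3
 = 235/8 + 25/4 + 245/6 + 50/3 + 5
 = 785/8

98.125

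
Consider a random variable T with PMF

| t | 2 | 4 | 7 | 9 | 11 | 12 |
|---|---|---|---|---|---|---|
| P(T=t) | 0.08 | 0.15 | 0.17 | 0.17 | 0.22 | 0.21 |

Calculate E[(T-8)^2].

E[(T-8)^2] = Σ (t-8)^2·P(T=t)
 = 36·0.08 + 16·0.15 + 1·0.17 + 1·0.17 + 9·0.22 + 16·0.21
 = 2.88 + 2.4 + 0.17 + 0.17 + 1.98 + 3.36
 = 10.96

10.96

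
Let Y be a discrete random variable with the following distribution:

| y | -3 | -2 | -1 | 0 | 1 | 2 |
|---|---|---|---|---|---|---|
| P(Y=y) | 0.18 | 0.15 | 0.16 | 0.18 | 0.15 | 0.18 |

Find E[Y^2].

E[Y^2] = Σ y^2·P(Y=y)
 = 9·0.18 + 4·0.15 + 1·0.16 + 0·0.18 + 1·0.15 + 4·0.18
 = 1.62 + 0.6 + 0.16 + 0 + 0.15 + 0.72
 = 3.25

3.25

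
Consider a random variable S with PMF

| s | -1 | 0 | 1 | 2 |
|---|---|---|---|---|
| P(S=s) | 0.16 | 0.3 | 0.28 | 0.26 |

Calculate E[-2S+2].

0.72

E[-2S+2] = Σ (-2s+2)·P(S=s)
 = 4·0.16 + 2·0.3 + 0·0.28 + (-2)·0.26
 = 0.64 + 0.6 + 0 + (-0.52)
 = 0.72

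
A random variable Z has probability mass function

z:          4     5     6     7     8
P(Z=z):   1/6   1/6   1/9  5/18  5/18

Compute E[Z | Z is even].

6.4

P(Z is even) = 1/6 + 1/9 + 5/18 = 5/9.
E[Z | Z is even] = [4·1/6 + 6·1/9 + 8·5/18] / (5/9)
 = 32/9 / (5/9)
 = 32/5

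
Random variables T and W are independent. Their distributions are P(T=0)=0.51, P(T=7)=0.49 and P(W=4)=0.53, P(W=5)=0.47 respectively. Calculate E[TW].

15.3321

E[TW] = Σ_t Σ_w tw · P(T=t)P(W=w)
 = 0·0.2703 + 0·0.2397 + 28·0.2597 + 35·0.2303
 = 0 + 0 + 7.2716 + 8.0605
 = 15.3321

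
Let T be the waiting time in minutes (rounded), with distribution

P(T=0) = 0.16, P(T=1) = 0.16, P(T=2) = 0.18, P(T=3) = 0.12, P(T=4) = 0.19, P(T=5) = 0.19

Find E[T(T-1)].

E[T(T-1)] = Σ t(t-1)·P(T=t)
 = 0·0.16 + 0·0.16 + 2·0.18 + 6·0.12 + 12·0.19 + 20·0.19
 = 0 + 0 + 0.36 + 0.72 + 2.28 + 3.8
 = 7.16

7.16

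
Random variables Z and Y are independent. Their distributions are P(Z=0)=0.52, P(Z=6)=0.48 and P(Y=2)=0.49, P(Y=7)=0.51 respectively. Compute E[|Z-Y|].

3.5516

E[|Z-Y|] = Σ_z Σ_y |z-y| · P(Z=z)P(Y=y)
 = 2·0.2548 + 7·0.2652 + 4·0.2352 + 1·0.2448
 = 0.5096 + 1.8564 + 0.9408 + 0.2448
 = 3.5516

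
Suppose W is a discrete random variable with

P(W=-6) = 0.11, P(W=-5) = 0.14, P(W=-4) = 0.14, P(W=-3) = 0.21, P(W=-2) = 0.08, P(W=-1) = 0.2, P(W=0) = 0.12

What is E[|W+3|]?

E[|W+3|] = Σ |w+3|·P(W=w)
 = 3·0.11 + 2·0.14 + 1·0.14 + 0·0.21 + 1·0.08 + 2·0.2 + 3·0.12
 = 0.33 + 0.28 + 0.14 + 0 + 0.08 + 0.4 + 0.36
 = 1.59

1.59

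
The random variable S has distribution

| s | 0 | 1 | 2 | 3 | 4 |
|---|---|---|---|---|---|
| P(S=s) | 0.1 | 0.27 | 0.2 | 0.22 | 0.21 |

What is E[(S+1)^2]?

11.75

E[(S+1)^2] = Σ (s+1)^2·P(S=s)
 = 1·0.1 + 4·0.27 + 9·0.2 + 16·0.22 + 25·0.21
 = 0.1 + 1.08 + 1.8 + 3.52 + 5.25
 = 11.75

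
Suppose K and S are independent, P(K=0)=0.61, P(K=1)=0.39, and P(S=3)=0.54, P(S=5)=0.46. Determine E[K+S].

4.31

E[K+S] = Σ_k Σ_s (k+s) · P(K=k)P(S=s)
 = 3·0.3294 + 5·0.2806 + 4·0.2106 + 6·0.1794
 = 0.9882 + 1.403 + 0.8424 + 1.0764
 = 4.31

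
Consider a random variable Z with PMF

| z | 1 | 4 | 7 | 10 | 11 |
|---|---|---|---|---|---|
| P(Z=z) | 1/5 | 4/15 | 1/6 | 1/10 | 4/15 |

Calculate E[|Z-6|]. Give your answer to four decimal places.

E[|Z-6|] = Σ |z-6|·P(Z=z)
 = 5·1/5 + 2·4/15 + 1·1/6 + 4·1/10 + 5·4/15
 = 1 + 8/15 + 1/6 + 2/5 + 4/3
 = 103/30

3.4333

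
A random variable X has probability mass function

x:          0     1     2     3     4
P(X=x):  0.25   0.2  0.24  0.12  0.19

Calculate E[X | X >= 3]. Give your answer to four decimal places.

P(X >= 3) = 0.12 + 0.19 = 0.31.
E[X | X >= 3] = [3·0.12 + 4·0.19] / 0.31
 = 1.12 / 0.31
 = 112/31

3.6129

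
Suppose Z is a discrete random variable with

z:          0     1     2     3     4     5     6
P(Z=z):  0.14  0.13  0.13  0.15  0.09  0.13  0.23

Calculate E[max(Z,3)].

4.04

E[max(Z,3)] = Σ max(z,3)·P(Z=z)
 = 3·0.14 + 3·0.13 + 3·0.13 + 3·0.15 + 4·0.09 + 5·0.13 + 6·0.23
 = 0.42 + 0.39 + 0.39 + 0.45 + 0.36 + 0.65 + 1.38
 = 4.04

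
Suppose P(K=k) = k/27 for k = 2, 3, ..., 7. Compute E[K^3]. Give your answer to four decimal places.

E[K^3] = Σ k^3·P(K=k)
 = 8·2/27 + 27·1/9 + 64·4/27 + 125·5/27 + 216·2/9 + 343·7/27
 = 16/27 + 3 + 256/27 + 625/27 + 48 + 2401/27
 = 4675/27

173.1481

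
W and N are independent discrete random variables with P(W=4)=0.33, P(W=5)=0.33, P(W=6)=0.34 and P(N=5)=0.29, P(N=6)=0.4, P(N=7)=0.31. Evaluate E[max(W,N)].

6.1186

E[max(W,N)] = Σ_w Σ_n max(w,n) · P(W=w)P(N=n)
 = 5·0.0957 + 6·0.132 + 7·0.1023 + 5·0.0957 + 6·0.132 + 7·0.1023 + 6·0.0986 + 6·0.136 + 7·0.1054
 = 0.4785 + 0.792 + 0.7161 + 0.4785 + 0.792 + 0.7161 + 0.5916 + 0.816 + 0.7378
 = 6.1186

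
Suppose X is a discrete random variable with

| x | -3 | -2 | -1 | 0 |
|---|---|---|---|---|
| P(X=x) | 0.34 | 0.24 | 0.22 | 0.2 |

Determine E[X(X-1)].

5.96

E[X(X-1)] = Σ x(x-1)·P(X=x)
 = 12·0.34 + 6·0.24 + 2·0.22 + 0·0.2
 = 4.08 + 1.44 + 0.44 + 0
 = 5.96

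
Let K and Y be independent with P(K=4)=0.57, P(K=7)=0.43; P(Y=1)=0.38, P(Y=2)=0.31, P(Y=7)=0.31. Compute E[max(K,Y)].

E[max(K,Y)] = Σ_k Σ_y max(k,y) · P(K=k)P(Y=y)
 = 4·0.2166 + 4·0.1767 + 7·0.1767 + 7·0.1634 + 7·0.1333 + 7·0.1333
 = 0.8664 + 0.7068 + 1.2369 + 1.1438 + 0.9331 + 0.9331
 = 5.8201

5.8201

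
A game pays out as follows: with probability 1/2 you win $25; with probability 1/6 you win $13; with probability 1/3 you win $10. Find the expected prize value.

18

E[payout] = 25·1/2 + 13·1/6 + 10·1/3
 = 25/2 + 13/6 + 10/3
 = 18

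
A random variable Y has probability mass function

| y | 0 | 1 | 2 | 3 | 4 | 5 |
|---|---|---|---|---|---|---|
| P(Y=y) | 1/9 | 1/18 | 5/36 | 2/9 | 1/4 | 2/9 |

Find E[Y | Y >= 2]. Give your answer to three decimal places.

P(Y >= 2) = 5/36 + 2/9 + 1/4 + 2/9 = 5/6.
E[Y | Y >= 2] = [2·5/36 + 3·2/9 + 4·1/4 + 5·2/9] / (5/6)
 = 55/18 / (5/6)
 = 11/3

3.667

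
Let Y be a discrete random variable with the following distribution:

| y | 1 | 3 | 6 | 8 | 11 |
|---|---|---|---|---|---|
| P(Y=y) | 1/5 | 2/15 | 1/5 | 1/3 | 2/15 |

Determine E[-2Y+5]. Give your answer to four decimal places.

-6.8667

E[-2Y+5] = Σ (-2y+5)·P(Y=y)
 = 3·1/5 + (-1)·2/15 + (-7)·1/5 + (-11)·1/3 + (-17)·2/15
 = 3/5 + (-2/15) + (-7/5) + (-11/3) + (-34/15)
 = -103/15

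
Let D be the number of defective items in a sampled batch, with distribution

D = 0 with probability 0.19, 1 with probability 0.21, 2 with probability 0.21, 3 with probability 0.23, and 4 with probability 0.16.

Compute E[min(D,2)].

E[min(D,2)] = Σ min(d,2)·P(D=d)
 = 0·0.19 + 1·0.21 + 2·0.21 + 2·0.23 + 2·0.16
 = 0 + 0.21 + 0.42 + 0.46 + 0.32
 = 1.41

1.41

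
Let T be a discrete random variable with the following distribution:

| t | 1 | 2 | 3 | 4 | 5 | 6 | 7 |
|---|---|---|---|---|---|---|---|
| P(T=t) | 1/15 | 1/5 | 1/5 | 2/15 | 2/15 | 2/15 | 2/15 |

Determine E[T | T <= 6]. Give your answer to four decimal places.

3.5385

P(T <= 6) = 1/15 + 1/5 + 1/5 + 2/15 + 2/15 + 2/15 = 13/15.
E[T | T <= 6] = [1·1/15 + 2·1/5 + 3·1/5 + 4·2/15 + 5·2/15 + 6·2/15] / (13/15)
 = 46/15 / (13/15)
 = 46/13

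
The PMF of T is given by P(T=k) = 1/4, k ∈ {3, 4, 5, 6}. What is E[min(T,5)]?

E[min(T,5)] = Σ min(t,5)·P(T=t)
 = 3·1/4 + 4·1/4 + 5·1/4 + 5·1/4
 = 3/4 + 1 + 5/4 + 5/4
 = 17/4

4.25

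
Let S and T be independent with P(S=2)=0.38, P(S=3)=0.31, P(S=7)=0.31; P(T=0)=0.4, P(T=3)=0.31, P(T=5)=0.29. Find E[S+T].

6.24

E[S+T] = Σ_s Σ_t (s+t) · P(S=s)P(T=t)
 = 2·0.152 + 5·0.1178 + 7·0.1102 + 3·0.124 + 6·0.0961 + 8·0.0899 + 7·0.124 + 10·0.0961 + 12·0.0899
 = 0.304 + 0.589 + 0.7714 + 0.372 + 0.5766 + 0.7192 + 0.868 + 0.961 + 1.0788
 = 6.24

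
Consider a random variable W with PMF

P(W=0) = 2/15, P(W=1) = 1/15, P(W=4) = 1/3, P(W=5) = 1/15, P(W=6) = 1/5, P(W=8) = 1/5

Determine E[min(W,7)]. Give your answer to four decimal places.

4.3333

E[min(W,7)] = Σ min(w,7)·P(W=w)
 = 0·2/15 + 1·1/15 + 4·1/3 + 5·1/15 + 6·1/5 + 7·1/5
 = 0 + 1/15 + 4/3 + 1/3 + 6/5 + 7/5
 = 13/3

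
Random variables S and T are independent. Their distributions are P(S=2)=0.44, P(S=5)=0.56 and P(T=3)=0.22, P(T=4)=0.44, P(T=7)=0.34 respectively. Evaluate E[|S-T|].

E[|S-T|] = Σ_s Σ_t |s-t| · P(S=s)P(T=t)
 = 1·0.0968 + 2·0.1936 + 5·0.1496 + 2·0.1232 + 1·0.2464 + 2·0.1904
 = 0.0968 + 0.3872 + 0.748 + 0.2464 + 0.2464 + 0.3808
 = 2.1056

2.1056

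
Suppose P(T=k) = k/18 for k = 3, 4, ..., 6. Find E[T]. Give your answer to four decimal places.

E[T] = Σ t·P(T=t)
 = 3·1/6 + 4·2/9 + 5·5/18 + 6·1/3
 = 1/2 + 8/9 + 25/18 + 2
 = 43/9

4.7778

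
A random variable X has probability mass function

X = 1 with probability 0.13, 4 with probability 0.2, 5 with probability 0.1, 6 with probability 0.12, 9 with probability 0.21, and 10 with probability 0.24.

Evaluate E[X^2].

51.16

E[X^2] = Σ x^2·P(X=x)
 = 1·0.13 + 16·0.2 + 25·0.1 + 36·0.12 + 81·0.21 + 100·0.24
 = 0.13 + 3.2 + 2.5 + 4.32 + 17.01 + 24
 = 51.16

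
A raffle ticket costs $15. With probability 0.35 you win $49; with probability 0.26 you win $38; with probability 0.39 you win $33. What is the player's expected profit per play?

24.9

E[payout] = 49·0.35 + 38·0.26 + 33·0.39
 = 17.15 + 9.88 + 12.87
 = 39.9
Net = 39.9 - 15 = 24.9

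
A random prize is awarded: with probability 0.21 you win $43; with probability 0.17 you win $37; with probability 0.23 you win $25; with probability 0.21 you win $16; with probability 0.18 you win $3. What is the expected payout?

E[payout] = 43·0.21 + 37·0.17 + 25·0.23 + 16·0.21 + 3·0.18
 = 9.03 + 6.29 + 5.75 + 3.36 + 0.54
 = 24.97

24.97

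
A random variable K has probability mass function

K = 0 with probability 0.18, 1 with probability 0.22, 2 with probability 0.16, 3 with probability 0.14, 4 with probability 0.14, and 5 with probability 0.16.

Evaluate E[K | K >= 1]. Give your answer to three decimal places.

P(K >= 1) = 0.22 + 0.16 + 0.14 + 0.14 + 0.16 = 0.82.
E[K | K >= 1] = [1·0.22 + 2·0.16 + 3·0.14 + 4·0.14 + 5·0.16] / 0.82
 = 2.32 / 0.82
 = 116/41

2.829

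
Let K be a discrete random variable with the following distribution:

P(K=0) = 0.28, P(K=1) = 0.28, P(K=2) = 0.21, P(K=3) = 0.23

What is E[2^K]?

3.52

E[2^K] = Σ 2^k·P(K=k)
 = 1·0.28 + 2·0.28 + 4·0.21 + 8·0.23
 = 0.28 + 0.56 + 0.84 + 1.84
 = 3.52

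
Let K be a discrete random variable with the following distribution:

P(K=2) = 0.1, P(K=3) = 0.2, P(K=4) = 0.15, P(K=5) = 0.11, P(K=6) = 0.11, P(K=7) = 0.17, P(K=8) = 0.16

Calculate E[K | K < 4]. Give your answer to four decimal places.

2.6667

P(K < 4) = 0.1 + 0.2 = 0.3.
E[K | K < 4] = [2·0.1 + 3·0.2] / 0.3
 = 0.8 / 0.3
 = 8/3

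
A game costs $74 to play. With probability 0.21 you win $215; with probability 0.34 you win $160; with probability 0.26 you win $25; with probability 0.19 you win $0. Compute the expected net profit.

E[payout] = 215·0.21 + 160·0.34 + 25·0.26 + 0·0.19
 = 45.15 + 54.4 + 6.5 + 0
 = 106.05
Net = 106.05 - 74 = 32.05

32.05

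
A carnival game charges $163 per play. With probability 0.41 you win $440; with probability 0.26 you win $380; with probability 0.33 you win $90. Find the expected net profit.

E[payout] = 440·0.41 + 380·0.26 + 90·0.33
 = 180.4 + 98.8 + 29.7
 = 308.9
Net = 308.9 - 163 = 145.9

145.9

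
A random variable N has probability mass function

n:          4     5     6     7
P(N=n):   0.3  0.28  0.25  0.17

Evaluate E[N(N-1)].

23.84

E[N(N-1)] = Σ n(n-1)·P(N=n)
 = 12·0.3 + 20·0.28 + 30·0.25 + 42·0.17
 = 3.6 + 5.6 + 7.5 + 7.14
 = 23.84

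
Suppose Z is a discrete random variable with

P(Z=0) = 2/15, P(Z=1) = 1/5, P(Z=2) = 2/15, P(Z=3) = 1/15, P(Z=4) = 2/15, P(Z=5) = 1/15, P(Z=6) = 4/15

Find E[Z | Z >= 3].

P(Z >= 3) = 1/15 + 2/15 + 1/15 + 4/15 = 8/15.
E[Z | Z >= 3] = [3·1/15 + 4·2/15 + 5·1/15 + 6·4/15] / (8/15)
 = 8/3 / (8/15)
 = 5

5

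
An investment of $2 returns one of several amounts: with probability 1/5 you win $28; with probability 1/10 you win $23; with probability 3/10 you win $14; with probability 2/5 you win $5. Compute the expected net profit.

12.1

E[payout] = 28·1/5 + 23·1/10 + 14·3/10 + 5·2/5
 = 28/5 + 23/10 + 21/5 + 2
 = 141/10
Net = 141/10 - 2 = 121/10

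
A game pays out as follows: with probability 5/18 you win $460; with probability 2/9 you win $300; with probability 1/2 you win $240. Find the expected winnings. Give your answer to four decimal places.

314.4444

E[payout] = 460·5/18 + 300·2/9 + 240·1/2
 = 1150/9 + 200/3 + 120
 = 2830/9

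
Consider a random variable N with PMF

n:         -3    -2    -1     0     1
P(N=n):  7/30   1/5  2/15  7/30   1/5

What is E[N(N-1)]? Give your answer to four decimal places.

4.2667

E[N(N-1)] = Σ n(n-1)·P(N=n)
 = 12·7/30 + 6·1/5 + 2·2/15 + 0·7/30 + 0·1/5
 = 14/5 + 6/5 + 4/15 + 0 + 0
 = 64/15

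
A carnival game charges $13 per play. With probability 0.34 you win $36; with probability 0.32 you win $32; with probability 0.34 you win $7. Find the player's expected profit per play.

11.86

E[payout] = 36·0.34 + 32·0.32 + 7·0.34
 = 12.24 + 10.24 + 2.38
 = 24.86
Net = 24.86 - 13 = 11.86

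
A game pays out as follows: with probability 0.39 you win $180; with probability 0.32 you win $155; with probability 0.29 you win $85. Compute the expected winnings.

144.45

E[payout] = 180·0.39 + 155·0.32 + 85·0.29
 = 70.2 + 49.6 + 24.65
 = 144.45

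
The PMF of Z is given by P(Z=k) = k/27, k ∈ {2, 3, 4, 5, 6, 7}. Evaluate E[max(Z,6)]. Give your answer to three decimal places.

E[max(Z,6)] = Σ max(z,6)·P(Z=z)
 = 6·2/27 + 6·1/9 + 6·4/27 + 6·5/27 + 6·2/9 + 7·7/27
 = 4/9 + 2/3 + 8/9 + 10/9 + 4/3 + 49/27
 = 169/27

6.259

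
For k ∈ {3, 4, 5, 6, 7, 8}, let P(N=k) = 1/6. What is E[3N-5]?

11.5

E[3N-5] = Σ (3n-5)·P(N=n)
 = 4·1/6 + 7·1/6 + 10·1/6 + 13·1/6 + 16·1/6 + 19·1/6
 = 2/3 + 7/6 + 5/3 + 13/6 + 8/3 + 19/6
 = 23/2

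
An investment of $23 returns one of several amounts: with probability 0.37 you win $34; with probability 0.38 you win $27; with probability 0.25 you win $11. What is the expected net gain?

E[payout] = 34·0.37 + 27·0.38 + 11·0.25
 = 12.58 + 10.26 + 2.75
 = 25.59
Net = 25.59 - 23 = 2.59

2.59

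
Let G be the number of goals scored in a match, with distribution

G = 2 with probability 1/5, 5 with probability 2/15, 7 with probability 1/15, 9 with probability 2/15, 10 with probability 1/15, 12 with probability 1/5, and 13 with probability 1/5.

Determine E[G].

E[G] = Σ g·P(G=g)
 = 2·1/5 + 5·2/15 + 7·1/15 + 9·2/15 + 10·1/15 + 12·1/5 + 13·1/5
 = 2/5 + 2/3 + 7/15 + 6/5 + 2/3 + 12/5 + 13/5
 = 42/5

8.4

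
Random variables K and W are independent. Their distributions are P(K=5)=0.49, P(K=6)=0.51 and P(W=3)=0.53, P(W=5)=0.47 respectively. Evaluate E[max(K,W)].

E[max(K,W)] = Σ_k Σ_w max(k,w) · P(K=k)P(W=w)
 = 5·0.2597 + 5·0.2303 + 6·0.2703 + 6·0.2397
 = 1.2985 + 1.1515 + 1.6218 + 1.4382
 = 5.51

5.51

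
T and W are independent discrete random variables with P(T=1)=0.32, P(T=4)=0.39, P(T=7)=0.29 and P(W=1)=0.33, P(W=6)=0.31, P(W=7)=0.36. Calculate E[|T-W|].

2.9004

E[|T-W|] = Σ_t Σ_w |t-w| · P(T=t)P(W=w)
 = 0·0.1056 + 5·0.0992 + 6·0.1152 + 3·0.1287 + 2·0.1209 + 3·0.1404 + 6·0.0957 + 1·0.0899 + 0·0.1044
 = 0 + 0.496 + 0.6912 + 0.3861 + 0.2418 + 0.4212 + 0.5742 + 0.0899 + 0
 = 2.9004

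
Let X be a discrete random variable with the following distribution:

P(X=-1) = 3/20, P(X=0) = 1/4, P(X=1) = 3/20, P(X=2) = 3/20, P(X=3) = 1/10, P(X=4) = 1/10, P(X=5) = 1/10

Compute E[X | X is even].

1.4

P(X is even) = 1/4 + 3/20 + 1/10 = 1/2.
E[X | X is even] = [0·1/4 + 2·3/20 + 4·1/10] / (1/2)
 = 7/10 / (1/2)
 = 7/5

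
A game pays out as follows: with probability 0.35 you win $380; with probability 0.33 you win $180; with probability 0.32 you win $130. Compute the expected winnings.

234

E[payout] = 380·0.35 + 180·0.33 + 130·0.32
 = 133 + 59.4 + 41.6
 = 234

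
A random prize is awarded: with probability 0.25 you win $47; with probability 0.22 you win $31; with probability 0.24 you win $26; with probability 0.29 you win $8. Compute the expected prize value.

E[payout] = 47·0.25 + 31·0.22 + 26·0.24 + 8·0.29
 = 11.75 + 6.82 + 6.24 + 2.32
 = 27.13

27.13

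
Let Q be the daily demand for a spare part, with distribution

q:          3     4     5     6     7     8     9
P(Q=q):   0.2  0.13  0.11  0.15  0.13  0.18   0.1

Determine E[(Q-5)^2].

E[(Q-5)^2] = Σ (q-5)^2·P(Q=q)
 = 4·0.2 + 1·0.13 + 0·0.11 + 1·0.15 + 4·0.13 + 9·0.18 + 16·0.1
 = 0.8 + 0.13 + 0 + 0.15 + 0.52 + 1.62 + 1.6
 = 4.82

4.82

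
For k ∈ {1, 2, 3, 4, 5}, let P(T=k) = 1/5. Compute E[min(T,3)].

2.4

E[min(T,3)] = Σ min(t,3)·P(T=t)
 = 1·1/5 + 2·1/5 + 3·1/5 + 3·1/5 + 3·1/5
 = 1/5 + 2/5 + 3/5 + 3/5 + 3/5
 = 12/5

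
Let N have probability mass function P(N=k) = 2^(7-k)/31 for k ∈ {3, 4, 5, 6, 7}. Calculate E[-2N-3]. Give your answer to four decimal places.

-10.6774

E[-2N-3] = Σ (-2n-3)·P(N=n)
 = (-9)·16/31 + (-11)·8/31 + (-13)·4/31 + (-15)·2/31 + (-17)·1/31
 = (-144/31) + (-88/31) + (-52/31) + (-30/31) + (-17/31)
 = -331/31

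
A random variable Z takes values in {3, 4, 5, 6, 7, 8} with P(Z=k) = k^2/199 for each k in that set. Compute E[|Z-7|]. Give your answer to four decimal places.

E[|Z-7|] = Σ |z-7|·P(Z=z)
 = 4·9/199 + 3·16/199 + 2·25/199 + 1·36/199 + 0·49/199 + 1·64/199
 = 36/199 + 48/199 + 50/199 + 36/199 + 0 + 64/199
 = 234/199

1.1759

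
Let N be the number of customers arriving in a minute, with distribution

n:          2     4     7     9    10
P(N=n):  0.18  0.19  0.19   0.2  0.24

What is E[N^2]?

E[N^2] = Σ n^2·P(N=n)
 = 4·0.18 + 16·0.19 + 49·0.19 + 81·0.2 + 100·0.24
 = 0.72 + 3.04 + 9.31 + 16.2 + 24
 = 53.27

53.27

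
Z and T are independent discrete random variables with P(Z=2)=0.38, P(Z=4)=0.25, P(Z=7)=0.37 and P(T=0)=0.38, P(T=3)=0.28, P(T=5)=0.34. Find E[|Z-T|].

E[|Z-T|] = Σ_z Σ_t |z-t| · P(Z=z)P(T=t)
 = 2·0.1444 + 1·0.1064 + 3·0.1292 + 4·0.095 + 1·0.07 + 1·0.085 + 7·0.1406 + 4·0.1036 + 2·0.1258
 = 0.2888 + 0.1064 + 0.3876 + 0.38 + 0.07 + 0.085 + 0.9842 + 0.4144 + 0.2516
 = 2.968

2.968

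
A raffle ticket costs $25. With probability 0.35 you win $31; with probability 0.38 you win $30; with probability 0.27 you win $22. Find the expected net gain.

E[payout] = 31·0.35 + 30·0.38 + 22·0.27
 = 10.85 + 11.4 + 5.94
 = 28.19
Net = 28.19 - 25 = 3.19

3.19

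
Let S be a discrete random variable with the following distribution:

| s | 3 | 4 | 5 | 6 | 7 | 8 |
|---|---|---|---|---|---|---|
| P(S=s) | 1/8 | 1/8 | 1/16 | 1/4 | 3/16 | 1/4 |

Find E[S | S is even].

P(S is even) = 1/8 + 1/4 + 1/4 = 5/8.
E[S | S is even] = [4·1/8 + 6·1/4 + 8·1/4] / (5/8)
 = 4 / (5/8)
 = 32/5

6.4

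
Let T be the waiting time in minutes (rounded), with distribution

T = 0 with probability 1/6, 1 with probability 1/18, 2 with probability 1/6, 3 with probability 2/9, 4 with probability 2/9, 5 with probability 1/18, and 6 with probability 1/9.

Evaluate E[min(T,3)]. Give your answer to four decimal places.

E[min(T,3)] = Σ min(t,3)·P(T=t)
 = 0·1/6 + 1·1/18 + 2·1/6 + 3·2/9 + 3·2/9 + 3·1/18 + 3·1/9
 = 0 + 1/18 + 1/3 + 2/3 + 2/3 + 1/6 + 1/3
 = 20/9

2.2222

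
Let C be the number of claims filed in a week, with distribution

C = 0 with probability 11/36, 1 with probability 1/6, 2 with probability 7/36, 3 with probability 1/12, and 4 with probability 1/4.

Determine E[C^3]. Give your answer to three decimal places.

19.972

E[C^3] = Σ c^3·P(C=c)
 = 0·11/36 + 1·1/6 + 8·7/36 + 27·1/12 + 64·1/4
 = 0 + 1/6 + 14/9 + 9/4 + 16
 = 719/36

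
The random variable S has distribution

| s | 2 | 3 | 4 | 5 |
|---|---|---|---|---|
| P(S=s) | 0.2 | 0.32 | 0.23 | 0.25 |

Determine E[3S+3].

13.59

E[3S+3] = Σ (3s+3)·P(S=s)
 = 9·0.2 + 12·0.32 + 15·0.23 + 18·0.25
 = 1.8 + 3.84 + 3.45 + 4.5
 = 13.59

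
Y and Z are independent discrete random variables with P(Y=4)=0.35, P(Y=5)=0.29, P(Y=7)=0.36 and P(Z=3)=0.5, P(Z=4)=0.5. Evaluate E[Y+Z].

E[Y+Z] = Σ_y Σ_z (y+z) · P(Y=y)P(Z=z)
 = 7·0.175 + 8·0.175 + 8·0.145 + 9·0.145 + 10·0.18 + 11·0.18
 = 1.225 + 1.4 + 1.16 + 1.305 + 1.8 + 1.98
 = 8.87

8.87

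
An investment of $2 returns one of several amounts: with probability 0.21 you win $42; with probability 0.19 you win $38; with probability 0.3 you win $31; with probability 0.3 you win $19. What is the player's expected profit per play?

E[payout] = 42·0.21 + 38·0.19 + 31·0.3 + 19·0.3
 = 8.82 + 7.22 + 9.3 + 5.7
 = 31.04
Net = 31.04 - 2 = 29.04

29.04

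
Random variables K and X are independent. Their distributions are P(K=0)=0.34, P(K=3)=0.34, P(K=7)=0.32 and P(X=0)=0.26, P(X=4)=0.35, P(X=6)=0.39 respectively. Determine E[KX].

12.1924

E[KX] = Σ_k Σ_x kx · P(K=k)P(X=x)
 = 0·0.0884 + 0·0.119 + 0·0.1326 + 0·0.0884 + 12·0.119 + 18·0.1326 + 0·0.0832 + 28·0.112 + 42·0.1248
 = 0 + 0 + 0 + 0 + 1.428 + 2.3868 + 0 + 3.136 + 5.2416
 = 12.1924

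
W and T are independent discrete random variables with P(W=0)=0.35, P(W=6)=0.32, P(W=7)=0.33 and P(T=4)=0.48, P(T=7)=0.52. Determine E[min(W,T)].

3.4476

E[min(W,T)] = Σ_w Σ_t min(w,t) · P(W=w)P(T=t)
 = 0·0.168 + 0·0.182 + 4·0.1536 + 6·0.1664 + 4·0.1584 + 7·0.1716
 = 0 + 0 + 0.6144 + 0.9984 + 0.6336 + 1.2012
 = 3.4476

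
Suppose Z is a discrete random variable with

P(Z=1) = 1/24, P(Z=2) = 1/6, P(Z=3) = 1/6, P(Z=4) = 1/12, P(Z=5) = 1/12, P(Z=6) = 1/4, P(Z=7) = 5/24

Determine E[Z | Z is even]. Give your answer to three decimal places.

4.333

P(Z is even) = 1/6 + 1/12 + 1/4 = 1/2.
E[Z | Z is even] = [2·1/6 + 4·1/12 + 6·1/4] / (1/2)
 = 13/6 / (1/2)
 = 13/3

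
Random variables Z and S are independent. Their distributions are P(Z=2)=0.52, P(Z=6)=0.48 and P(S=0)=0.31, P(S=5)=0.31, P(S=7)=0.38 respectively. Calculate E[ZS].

E[ZS] = Σ_z Σ_s zs · P(Z=z)P(S=s)
 = 0·0.1612 + 10·0.1612 + 14·0.1976 + 0·0.1488 + 30·0.1488 + 42·0.1824
 = 0 + 1.612 + 2.7664 + 0 + 4.464 + 7.6608
 = 16.5032

16.5032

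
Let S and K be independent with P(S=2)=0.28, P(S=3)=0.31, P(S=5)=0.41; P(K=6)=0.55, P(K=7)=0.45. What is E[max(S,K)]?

E[max(S,K)] = Σ_s Σ_k max(s,k) · P(S=s)P(K=k)
 = 6·0.154 + 7·0.126 + 6·0.1705 + 7·0.1395 + 6·0.2255 + 7·0.1845
 = 0.924 + 0.882 + 1.023 + 0.9765 + 1.353 + 1.2915
 = 6.45

6.45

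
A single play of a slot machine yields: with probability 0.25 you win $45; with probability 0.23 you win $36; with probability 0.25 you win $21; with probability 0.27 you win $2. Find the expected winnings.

25.32

E[payout] = 45·0.25 + 36·0.23 + 21·0.25 + 2·0.27
 = 11.25 + 8.28 + 5.25 + 0.54
 = 25.32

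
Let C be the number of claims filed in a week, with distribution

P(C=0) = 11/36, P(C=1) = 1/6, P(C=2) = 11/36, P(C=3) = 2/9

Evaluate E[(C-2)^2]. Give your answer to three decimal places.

E[(C-2)^2] = Σ (c-2)^2·P(C=c)
 = 4·11/36 + 1·1/6 + 0·11/36 + 1·2/9
 = 11/9 + 1/6 + 0 + 2/9
 = 29/18

1.611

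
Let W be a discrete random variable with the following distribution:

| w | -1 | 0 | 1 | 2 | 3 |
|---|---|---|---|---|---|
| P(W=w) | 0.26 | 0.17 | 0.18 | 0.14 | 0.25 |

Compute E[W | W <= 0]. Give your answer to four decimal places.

-0.6047

P(W <= 0) = 0.26 + 0.17 = 0.43.
E[W | W <= 0] = [(-1)·0.26 + 0·0.17] / 0.43
 = -0.26 / 0.43
 = -26/43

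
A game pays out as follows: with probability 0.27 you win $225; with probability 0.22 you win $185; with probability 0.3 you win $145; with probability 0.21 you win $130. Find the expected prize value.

E[payout] = 225·0.27 + 185·0.22 + 145·0.3 + 130·0.21
 = 60.75 + 40.7 + 43.5 + 27.3
 = 172.25

172.25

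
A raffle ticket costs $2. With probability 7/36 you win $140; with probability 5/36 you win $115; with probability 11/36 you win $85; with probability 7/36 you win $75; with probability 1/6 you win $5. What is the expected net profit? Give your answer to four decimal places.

82.5833

E[payout] = 140·7/36 + 115·5/36 + 85·11/36 + 75·7/36 + 5·1/6
 = 245/9 + 575/36 + 935/36 + 175/12 + 5/6
 = 1015/12
Net = 1015/12 - 2 = 991/12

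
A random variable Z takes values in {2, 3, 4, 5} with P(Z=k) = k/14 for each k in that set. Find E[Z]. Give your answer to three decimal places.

E[Z] = Σ z·P(Z=z)
 = 2·1/7 + 3·3/14 + 4·2/7 + 5·5/14
 = 2/7 + 9/14 + 8/7 + 25/14
 = 27/7

3.857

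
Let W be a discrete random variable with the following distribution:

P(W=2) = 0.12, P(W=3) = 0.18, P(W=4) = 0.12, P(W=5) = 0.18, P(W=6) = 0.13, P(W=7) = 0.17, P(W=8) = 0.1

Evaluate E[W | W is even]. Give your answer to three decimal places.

P(W is even) = 0.12 + 0.12 + 0.13 + 0.1 = 0.47.
E[W | W is even] = [2·0.12 + 4·0.12 + 6·0.13 + 8·0.1] / 0.47
 = 2.3 / 0.47
 = 230/47

4.894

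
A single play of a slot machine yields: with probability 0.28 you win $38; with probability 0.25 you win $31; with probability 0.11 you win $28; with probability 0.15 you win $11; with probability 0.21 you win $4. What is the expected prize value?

23.96

E[payout] = 38·0.28 + 31·0.25 + 28·0.11 + 11·0.15 + 4·0.21
 = 10.64 + 7.75 + 3.08 + 1.65 + 0.84
 = 23.96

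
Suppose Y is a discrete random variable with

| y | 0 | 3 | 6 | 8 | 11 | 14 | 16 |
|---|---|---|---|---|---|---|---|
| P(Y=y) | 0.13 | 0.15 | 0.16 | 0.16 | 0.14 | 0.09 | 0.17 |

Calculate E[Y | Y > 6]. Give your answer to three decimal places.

12.143

P(Y > 6) = 0.16 + 0.14 + 0.09 + 0.17 = 0.56.
E[Y | Y > 6] = [8·0.16 + 11·0.14 + 14·0.09 + 16·0.17] / 0.56
 = 6.8 / 0.56
 = 85/7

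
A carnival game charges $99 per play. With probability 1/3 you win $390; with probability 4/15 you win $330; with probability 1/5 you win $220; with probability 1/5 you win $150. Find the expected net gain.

E[payout] = 390·1/3 + 330·4/15 + 220·1/5 + 150·1/5
 = 130 + 88 + 44 + 30
 = 292
Net = 292 - 99 = 193

193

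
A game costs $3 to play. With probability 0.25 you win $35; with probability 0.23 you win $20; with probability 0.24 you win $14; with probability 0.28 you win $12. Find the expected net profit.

17.07

E[payout] = 35·0.25 + 20·0.23 + 14·0.24 + 12·0.28
 = 8.75 + 4.6 + 3.36 + 3.36
 = 20.07
Net = 20.07 - 3 = 17.07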